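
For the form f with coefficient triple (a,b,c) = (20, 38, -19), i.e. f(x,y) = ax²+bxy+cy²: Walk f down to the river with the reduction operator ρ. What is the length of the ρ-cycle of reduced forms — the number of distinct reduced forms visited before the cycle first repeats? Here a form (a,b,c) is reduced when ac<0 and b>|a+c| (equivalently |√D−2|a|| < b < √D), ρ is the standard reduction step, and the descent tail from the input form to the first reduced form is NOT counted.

D = 2964, ⌊√D⌋ = 54
river: ρ → (-19,38,20)
river: ρ → (20,42,-15)
river: ρ → (-15,48,11)
river: ρ → (11,40,-31)
river: ρ → (-31,22,20)
river: ρ → (20,18,-33)
river: ρ → (-33,48,5)
river: ρ → (5,52,-13)
river: ρ → (-13,52,5)
river: ρ → (5,48,-33)
river: ρ → (-33,18,20)
river: ρ → (20,22,-31)
river: ρ → (-31,40,11)
river: ρ → (11,48,-15)
river: ρ → (-15,42,20)
river: ρ → (20,38,-19)
ρ-cycle length = 16 (tail of 0 descent steps not counted)

16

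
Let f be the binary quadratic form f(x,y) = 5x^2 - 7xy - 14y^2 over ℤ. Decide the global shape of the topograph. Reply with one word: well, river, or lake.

D = b²−4ac = (-7)² − 4·5·(-14) = 329
D > 0 non-square ⇒ indefinite ⇒ periodic river

river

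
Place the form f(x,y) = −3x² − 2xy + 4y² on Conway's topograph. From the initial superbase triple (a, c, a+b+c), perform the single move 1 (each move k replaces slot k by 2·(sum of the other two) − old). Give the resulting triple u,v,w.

start (-3,4,-1) = (f(1,0),f(0,1),f(1,1))
replace slot 1: 2·(4+(-1)) − (-3) = 9 → (9,4,-1)

9,4,-1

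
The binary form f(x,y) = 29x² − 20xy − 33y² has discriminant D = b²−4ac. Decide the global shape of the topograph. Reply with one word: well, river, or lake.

D = b²−4ac = (-20)² − 4·29·(-33) = 4228
D > 0 non-square ⇒ indefinite ⇒ periodic river

river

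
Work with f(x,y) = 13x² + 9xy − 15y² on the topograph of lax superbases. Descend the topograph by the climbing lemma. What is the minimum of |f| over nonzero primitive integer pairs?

river: ρ → (-15,21,7)
river: ρ → (7,21,-15)
river: ρ → (-15,9,13)
river: ρ → (13,17,-11)
river: ρ → (-11,27,3)
river: ρ → (3,27,-11)
river: ρ → (-11,17,13)
river: ρ → (13,9,-15)
closes: descent 0, river 8
min |a| on river = 3

3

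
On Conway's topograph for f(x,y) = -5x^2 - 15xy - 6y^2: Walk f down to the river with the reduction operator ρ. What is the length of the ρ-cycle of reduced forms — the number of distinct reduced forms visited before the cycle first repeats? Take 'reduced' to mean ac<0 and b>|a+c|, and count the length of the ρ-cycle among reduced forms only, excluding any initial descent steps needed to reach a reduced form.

D = 105, ⌊√D⌋ = 10
descent: ρ → (-6,3,4)  [lands on river]
river: ρ → (4,5,-5)
river: ρ → (-5,5,4)
river: ρ → (4,3,-6)
river: ρ → (-6,9,1)
river: ρ → (1,9,-6)
ρ-cycle length = 6 (tail of 1 descent step not counted)

6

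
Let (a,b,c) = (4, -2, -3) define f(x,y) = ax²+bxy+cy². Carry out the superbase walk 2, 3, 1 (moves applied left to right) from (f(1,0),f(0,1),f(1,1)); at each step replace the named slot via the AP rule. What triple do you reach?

start (4,-3,-1) = (f(1,0),f(0,1),f(1,1))
replace slot 2: 2·(4+(-1)) − (-3) = 9 → (4,9,-1)
replace slot 3: 2·(4+9) − (-1) = 27 → (4,9,27)
replace slot 1: 2·(9+27) − 4 = 68 → (68,9,27)

68,9,27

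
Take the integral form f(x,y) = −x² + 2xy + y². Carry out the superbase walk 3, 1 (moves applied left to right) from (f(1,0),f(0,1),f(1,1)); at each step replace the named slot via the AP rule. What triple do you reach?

start (-1,1,2) = (f(1,0),f(0,1),f(1,1))
replace slot 3: 2·((-1)+1) − 2 = -2 → (-1,1,-2)
replace slot 1: 2·(1+(-2)) − (-1) = -1 → (-1,1,-2)

-1,1,-2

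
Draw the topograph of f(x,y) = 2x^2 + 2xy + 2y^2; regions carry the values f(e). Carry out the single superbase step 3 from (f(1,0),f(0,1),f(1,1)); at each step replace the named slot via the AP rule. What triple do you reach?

start (2,2,6) = (f(1,0),f(0,1),f(1,1))
replace slot 3: 2·(2+2) − 6 = 2 → (2,2,2)

2,2,2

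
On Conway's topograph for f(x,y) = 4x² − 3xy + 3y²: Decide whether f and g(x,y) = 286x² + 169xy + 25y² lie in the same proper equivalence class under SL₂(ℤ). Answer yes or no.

D₁ = -39, D₂ = -39
f: flip: (4,-3,3)→(3,3,4)
f: reduced (well bottom): (3,3,4) with a≤c, −a<b≤a
g: flip: (286,169,25)→(25,-169,286)
g: translate: b→-19 (≡-169 mod 50), so (25,-169,286)→(25,-19,4)
g: flip: (25,-19,4)→(4,19,25)
g: translate: b→3 (≡19 mod 8), so (4,19,25)→(4,3,3)
g: flip: (4,3,3)→(3,-3,4)
g: translate: b→3 (≡-3 mod 6), so (3,-3,4)→(3,3,4)
g: reduced (well bottom): (3,3,4) with a≤c, −a<b≤a
reduced forms (3, 3, 4) vs (3, 3, 4) ⇒ equivalent

yes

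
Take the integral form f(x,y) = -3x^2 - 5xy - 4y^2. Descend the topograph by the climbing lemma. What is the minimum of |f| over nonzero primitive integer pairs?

translate: b→-1 (≡5 mod 6), so (3,5,4)→(3,-1,2)
flip: (3,-1,2)→(2,1,3)
reduced (well bottom): (2,1,3) with a≤c, −a<b≤a
well minimum |f| = |-2| = 2 (negative-definite)

2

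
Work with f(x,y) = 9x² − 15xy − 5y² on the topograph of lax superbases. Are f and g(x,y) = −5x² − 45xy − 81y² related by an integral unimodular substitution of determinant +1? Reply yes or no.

D₁ = 405, D₂ = 405
river cycle of f (length 6): (-5, 15, 9), (9, 3, -11), (-11, 19, 1), (1, 19, -11), (-11, 3, 9), (9, 15, -5)
river cycle of g (length 6): (-5, 15, 9), (9, 3, -11), (-11, 19, 1), (1, 19, -11), (-11, 3, 9), (9, 15, -5)
cycles coincide ⇒ equivalent

yes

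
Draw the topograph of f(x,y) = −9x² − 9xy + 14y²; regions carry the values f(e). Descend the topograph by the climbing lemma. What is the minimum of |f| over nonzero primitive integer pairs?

descent: ρ → (14,9,-9)  [lands on river]
river: ρ → (-9,9,14)
river: ρ → (14,19,-4)
river: ρ → (-4,21,9)
river: ρ → (9,15,-10)
river: ρ → (-10,5,14)
river: ρ → (14,23,-1)
river: ρ → (-1,23,14)
river: ρ → (14,5,-10)
river: ρ → (-10,15,9)
river: ρ → (9,21,-4)
river: ρ → (-4,19,14)
closes: descent 1, river 12
min |a| on river = 1

1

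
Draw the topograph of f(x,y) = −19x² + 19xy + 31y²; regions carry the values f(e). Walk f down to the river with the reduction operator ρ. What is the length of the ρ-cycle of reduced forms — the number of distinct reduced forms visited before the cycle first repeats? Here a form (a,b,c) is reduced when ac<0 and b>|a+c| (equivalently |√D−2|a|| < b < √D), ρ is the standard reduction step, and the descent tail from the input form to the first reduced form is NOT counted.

D = 2717, ⌊√D⌋ = 52
river: ρ → (31,43,-7)
river: ρ → (-7,41,37)
river: ρ → (37,33,-11)
river: ρ → (-11,33,37)
river: ρ → (37,41,-7)
river: ρ → (-7,43,31)
river: ρ → (31,19,-19)
river: ρ → (-19,19,31)
ρ-cycle length = 8 (tail of 0 descent steps not counted)

8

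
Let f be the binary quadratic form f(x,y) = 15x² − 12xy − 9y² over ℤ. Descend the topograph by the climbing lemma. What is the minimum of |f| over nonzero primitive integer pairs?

descent: ρ → (-9,12,15)  [lands on river]
river: ρ → (15,18,-6)
river: ρ → (-6,18,15)
river: ρ → (15,12,-9)
river: ρ → (-9,24,3)
river: ρ → (3,24,-9)
closes: descent 1, river 6
min |a| on river = 3

3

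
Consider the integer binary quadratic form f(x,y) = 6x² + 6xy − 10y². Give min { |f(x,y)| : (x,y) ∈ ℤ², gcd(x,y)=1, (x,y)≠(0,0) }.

river: ρ → (-10,14,2)
river: ρ → (2,14,-10)
river: ρ → (-10,6,6)
river: ρ → (6,6,-10)
closes: descent 0, river 4
min |a| on river = 2

2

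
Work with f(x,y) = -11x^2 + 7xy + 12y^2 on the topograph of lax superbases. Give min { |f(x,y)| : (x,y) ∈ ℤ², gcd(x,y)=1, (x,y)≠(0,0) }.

river: ρ → (12,17,-6)
river: ρ → (-6,19,9)
river: ρ → (9,17,-8)
river: ρ → (-8,15,11)
river: ρ → (11,7,-12)
river: ρ → (-12,17,6)
river: ρ → (6,19,-9)
river: ρ → (-9,17,8)
river: ρ → (8,15,-11)
river: ρ → (-11,7,12)
closes: descent 0, river 10
min |a| on river = 6

6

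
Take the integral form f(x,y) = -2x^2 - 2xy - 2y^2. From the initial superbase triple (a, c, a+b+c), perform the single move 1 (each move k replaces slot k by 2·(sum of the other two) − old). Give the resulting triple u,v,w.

start (-2,-2,-6) = (f(1,0),f(0,1),f(1,1))
replace slot 1: 2·((-2)+(-6)) − (-2) = -14 → (-14,-2,-6)

-14,-2,-6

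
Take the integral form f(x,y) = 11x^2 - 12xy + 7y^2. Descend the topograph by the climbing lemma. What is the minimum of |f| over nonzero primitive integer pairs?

translate: b→10 (≡-12 mod 22), so (11,-12,7)→(11,10,6)
flip: (11,10,6)→(6,-10,11)
translate: b→2 (≡-10 mod 12), so (6,-10,11)→(6,2,7)
reduced (well bottom): (6,2,7) with a≤c, −a<b≤a
well minimum = a = 6

6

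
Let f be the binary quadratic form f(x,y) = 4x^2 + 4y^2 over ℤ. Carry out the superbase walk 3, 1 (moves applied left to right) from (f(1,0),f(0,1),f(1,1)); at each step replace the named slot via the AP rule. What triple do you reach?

start (4,4,8) = (f(1,0),f(0,1),f(1,1))
replace slot 3: 2·(4+4) − 8 = 8 → (4,4,8)
replace slot 1: 2·(4+8) − 4 = 20 → (20,4,8)

20,4,8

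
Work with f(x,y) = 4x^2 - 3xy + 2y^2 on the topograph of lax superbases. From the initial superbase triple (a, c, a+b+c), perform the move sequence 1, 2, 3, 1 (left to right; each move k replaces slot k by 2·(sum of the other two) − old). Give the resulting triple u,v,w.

start (4,2,3) = (f(1,0),f(0,1),f(1,1))
replace slot 1: 2·(2+3) − 4 = 6 → (6,2,3)
replace slot 2: 2·(6+3) − 2 = 16 → (6,16,3)
replace slot 3: 2·(6+16) − 3 = 41 → (6,16,41)
replace slot 1: 2·(16+41) − 6 = 108 → (108,16,41)

108,16,41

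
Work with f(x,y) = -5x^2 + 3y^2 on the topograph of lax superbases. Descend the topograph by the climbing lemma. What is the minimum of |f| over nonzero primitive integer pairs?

descent: ρ → (3,6,-2)  [lands on river]
river: ρ → (-2,6,3)
closes: descent 1, river 2
min |a| on river = 2

2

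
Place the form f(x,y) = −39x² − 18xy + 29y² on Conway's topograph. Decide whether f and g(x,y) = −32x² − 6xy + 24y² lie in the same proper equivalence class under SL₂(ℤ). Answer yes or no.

D₁ = 4848, D₂ = 3108
discriminants differ ⇒ not SL₂(ℤ)-equivalent

no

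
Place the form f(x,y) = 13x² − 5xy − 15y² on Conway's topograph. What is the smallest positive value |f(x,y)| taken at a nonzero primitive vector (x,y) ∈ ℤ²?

descent: ρ → (-15,5,13)  [lands on river]
river: ρ → (13,21,-7)
river: ρ → (-7,21,13)
river: ρ → (13,5,-15)
river: ρ → (-15,25,3)
river: ρ → (3,23,-23)
river: ρ → (-23,23,3)
river: ρ → (3,25,-15)
closes: descent 1, river 8
min |a| on river = 3

3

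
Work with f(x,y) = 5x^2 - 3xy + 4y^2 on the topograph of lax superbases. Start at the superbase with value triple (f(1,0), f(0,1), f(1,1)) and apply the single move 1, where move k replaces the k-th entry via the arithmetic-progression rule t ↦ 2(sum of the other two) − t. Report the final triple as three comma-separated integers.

start (5,4,6) = (f(1,0),f(0,1),f(1,1))
replace slot 1: 2·(4+6) − 5 = 15 → (15,4,6)

15,4,6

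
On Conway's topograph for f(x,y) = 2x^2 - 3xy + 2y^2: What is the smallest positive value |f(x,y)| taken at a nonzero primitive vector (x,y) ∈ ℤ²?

translate: b→1 (≡-3 mod 4), so (2,-3,2)→(2,1,1)
flip: (2,1,1)→(1,-1,2)
translate: b→1 (≡-1 mod 2), so (1,-1,2)→(1,1,2)
reduced (well bottom): (1,1,2) with a≤c, −a<b≤a
well minimum = a = 1

1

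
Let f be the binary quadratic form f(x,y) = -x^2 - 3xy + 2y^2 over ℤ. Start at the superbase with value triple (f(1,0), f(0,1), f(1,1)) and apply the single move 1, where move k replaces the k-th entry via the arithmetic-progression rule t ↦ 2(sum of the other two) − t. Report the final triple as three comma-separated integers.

start (-1,2,-2) = (f(1,0),f(0,1),f(1,1))
replace slot 1: 2·(2+(-2)) − (-1) = 1 → (1,2,-2)

1,2,-2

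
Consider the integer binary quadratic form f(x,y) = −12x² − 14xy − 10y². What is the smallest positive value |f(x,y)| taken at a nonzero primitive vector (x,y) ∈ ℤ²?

translate: b→-10 (≡14 mod 24), so (12,14,10)→(12,-10,8)
flip: (12,-10,8)→(8,10,12)
translate: b→-6 (≡10 mod 16), so (8,10,12)→(8,-6,10)
reduced (well bottom): (8,-6,10) with a≤c, −a<b≤a
well minimum |f| = |-8| = 8 (negative-definite)

8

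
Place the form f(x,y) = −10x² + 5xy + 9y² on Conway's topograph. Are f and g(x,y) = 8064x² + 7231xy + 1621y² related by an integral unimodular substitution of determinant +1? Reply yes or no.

D₁ = 385, D₂ = 385
river cycle of f (length 12): (9, 13, -6), (-6, 11, 11), (11, 11, -6), (-6, 13, 9), (9, 5, -10), (-10, 15, 4), (4, 17, -6), (-6, 19, 1), (1, 19, -6), (-6, 17, 4), … (2 more)
river cycle of g (length 12): (9, 13, -6), (-6, 11, 11), (11, 11, -6), (-6, 13, 9), (9, 5, -10), (-10, 15, 4), (4, 17, -6), (-6, 19, 1), (1, 19, -6), (-6, 17, 4), … (2 more)
cycles coincide ⇒ equivalent

yes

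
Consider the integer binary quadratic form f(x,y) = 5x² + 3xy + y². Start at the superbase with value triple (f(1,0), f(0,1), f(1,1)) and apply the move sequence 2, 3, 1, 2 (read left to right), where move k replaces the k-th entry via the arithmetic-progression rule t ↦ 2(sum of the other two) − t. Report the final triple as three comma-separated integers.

start (5,1,9) = (f(1,0),f(0,1),f(1,1))
replace slot 2: 2·(5+9) − 1 = 27 → (5,27,9)
replace slot 3: 2·(5+27) − 9 = 55 → (5,27,55)
replace slot 1: 2·(27+55) − 5 = 159 → (159,27,55)
replace slot 2: 2·(159+55) − 27 = 401 → (159,401,55)

159,401,55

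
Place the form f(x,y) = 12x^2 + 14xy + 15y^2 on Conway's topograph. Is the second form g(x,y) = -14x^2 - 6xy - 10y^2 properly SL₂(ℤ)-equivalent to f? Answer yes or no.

D₁ = -524, D₂ = -524
f: translate: b→-10 (≡14 mod 24), so (12,14,15)→(12,-10,13)
f: reduced (well bottom): (12,-10,13) with a≤c, −a<b≤a
g is negative-definite; reduce −g:
−g: flip: (14,6,10)→(10,-6,14)
−g: reduced (well bottom): (10,-6,14) with a≤c, −a<b≤a
flip sign back: reduced form of g is (-10,6,-14)
reduced forms (12, -10, 13) vs (-10, 6, -14) ⇒ inequivalent

no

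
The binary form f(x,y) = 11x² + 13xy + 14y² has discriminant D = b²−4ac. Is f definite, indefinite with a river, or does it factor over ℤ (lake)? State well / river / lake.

D = b²−4ac = 13² − 4·11·14 = -447
D < 0 ⇒ definite ⇒ every region one sign ⇒ single well

well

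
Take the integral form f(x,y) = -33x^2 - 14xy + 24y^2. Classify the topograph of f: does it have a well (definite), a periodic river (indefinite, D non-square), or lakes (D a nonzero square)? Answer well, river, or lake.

D = b²−4ac = (-14)² − 4·(-33)·24 = 3364
D = 58² is a perfect square ⇒ form factors over ℤ ⇒ lakes

lake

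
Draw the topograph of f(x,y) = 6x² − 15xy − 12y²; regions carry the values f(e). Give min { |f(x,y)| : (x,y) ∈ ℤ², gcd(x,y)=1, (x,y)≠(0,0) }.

descent: ρ → (-12,15,6)  [lands on river]
river: ρ → (6,21,-3)
river: ρ → (-3,21,6)
river: ρ → (6,15,-12)
river: ρ → (-12,9,9)
river: ρ → (9,9,-12)
closes: descent 1, river 6
min |a| on river = 3

3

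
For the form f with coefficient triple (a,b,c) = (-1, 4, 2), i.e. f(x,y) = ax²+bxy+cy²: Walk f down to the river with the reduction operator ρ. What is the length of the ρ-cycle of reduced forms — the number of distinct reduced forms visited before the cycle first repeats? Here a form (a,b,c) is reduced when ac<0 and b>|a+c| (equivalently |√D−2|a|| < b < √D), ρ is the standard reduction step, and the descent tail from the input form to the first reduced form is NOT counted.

D = 24, ⌊√D⌋ = 4
river: ρ → (2,4,-1)
river: ρ → (-1,4,2)
ρ-cycle length = 2 (tail of 0 descent steps not counted)

2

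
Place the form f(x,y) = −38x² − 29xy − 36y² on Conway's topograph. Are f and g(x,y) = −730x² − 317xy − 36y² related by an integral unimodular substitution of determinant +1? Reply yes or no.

D₁ = -4631, D₂ = -4631
f is negative-definite; reduce −f:
−f: flip: (38,29,36)→(36,-29,38)
−f: reduced (well bottom): (36,-29,38) with a≤c, −a<b≤a
flip sign back: reduced form of f is (-36,29,-38)
g is negative-definite; reduce −g:
−g: flip: (730,317,36)→(36,-317,730)
−g: translate: b→-29 (≡-317 mod 72), so (36,-317,730)→(36,-29,38)
−g: reduced (well bottom): (36,-29,38) with a≤c, −a<b≤a
flip sign back: reduced form of g is (-36,29,-38)
reduced forms (-36, 29, -38) vs (-36, 29, -38) ⇒ equivalent

yes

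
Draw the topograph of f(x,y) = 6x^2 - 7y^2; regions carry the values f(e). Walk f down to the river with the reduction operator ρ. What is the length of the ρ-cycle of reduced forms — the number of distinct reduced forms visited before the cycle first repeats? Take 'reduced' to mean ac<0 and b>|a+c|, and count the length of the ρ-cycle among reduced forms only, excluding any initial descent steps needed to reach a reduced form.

D = 168, ⌊√D⌋ = 12
descent: ρ → (-7,0,6)
descent: ρ → (6,12,-1)  [lands on river]
river: ρ → (-1,12,6)
ρ-cycle length = 2 (tail of 2 descent steps not counted)

2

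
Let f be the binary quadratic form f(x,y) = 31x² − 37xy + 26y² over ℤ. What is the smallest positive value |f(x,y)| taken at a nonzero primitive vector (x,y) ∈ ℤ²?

translate: b→25 (≡-37 mod 62), so (31,-37,26)→(31,25,20)
flip: (31,25,20)→(20,-25,31)
translate: b→15 (≡-25 mod 40), so (20,-25,31)→(20,15,26)
reduced (well bottom): (20,15,26) with a≤c, −a<b≤a
well minimum = a = 20

20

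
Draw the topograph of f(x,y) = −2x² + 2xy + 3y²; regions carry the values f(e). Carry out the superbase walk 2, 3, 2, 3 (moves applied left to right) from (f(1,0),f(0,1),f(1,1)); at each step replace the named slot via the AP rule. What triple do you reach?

start (-2,3,3) = (f(1,0),f(0,1),f(1,1))
replace slot 2: 2·((-2)+3) − 3 = -1 → (-2,-1,3)
replace slot 3: 2·((-2)+(-1)) − 3 = -9 → (-2,-1,-9)
replace slot 2: 2·((-2)+(-9)) − (-1) = -21 → (-2,-21,-9)
replace slot 3: 2·((-2)+(-21)) − (-9) = -37 → (-2,-21,-37)

-2,-21,-37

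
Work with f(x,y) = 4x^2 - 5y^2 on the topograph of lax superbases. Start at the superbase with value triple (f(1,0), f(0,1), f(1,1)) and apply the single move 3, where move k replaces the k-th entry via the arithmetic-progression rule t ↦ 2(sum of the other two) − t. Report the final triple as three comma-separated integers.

start (4,-5,-1) = (f(1,0),f(0,1),f(1,1))
replace slot 3: 2·(4+(-5)) − (-1) = -1 → (4,-5,-1)

4,-5,-1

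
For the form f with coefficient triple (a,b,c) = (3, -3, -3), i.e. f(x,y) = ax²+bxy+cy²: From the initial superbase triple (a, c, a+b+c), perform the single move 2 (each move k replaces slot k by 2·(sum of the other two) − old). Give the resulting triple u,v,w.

start (3,-3,-3) = (f(1,0),f(0,1),f(1,1))
replace slot 2: 2·(3+(-3)) − (-3) = 3 → (3,3,-3)

3,3,-3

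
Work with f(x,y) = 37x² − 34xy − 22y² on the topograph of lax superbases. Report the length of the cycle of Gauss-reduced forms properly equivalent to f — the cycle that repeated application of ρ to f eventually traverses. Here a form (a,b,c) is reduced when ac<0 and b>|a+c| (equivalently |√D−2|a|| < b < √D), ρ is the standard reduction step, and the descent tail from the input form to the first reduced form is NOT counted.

D = 4412, ⌊√D⌋ = 66
descent: ρ → (-22,34,37)  [lands on river]
river: ρ → (37,40,-19)
river: ρ → (-19,36,41)
river: ρ → (41,46,-14)
river: ρ → (-14,66,1)
river: ρ → (1,66,-14)
river: ρ → (-14,46,41)
river: ρ → (41,36,-19)
river: ρ → (-19,40,37)
river: ρ → (37,34,-22)
river: ρ → (-22,54,17)
river: ρ → (17,48,-31)
river: ρ → (-31,14,34)
river: ρ → (34,54,-11)
river: ρ → (-11,56,29)
river: ρ → (29,60,-7)
river: ρ → (-7,66,2)
river: ρ → (2,66,-7)
river: ρ → (-7,60,29)
river: ρ → (29,56,-11)
river: ρ → (-11,54,34)
river: ρ → (34,14,-31)
river: ρ → (-31,48,17)
river: ρ → (17,54,-22)
ρ-cycle length = 24 (tail of 1 descent step not counted)

24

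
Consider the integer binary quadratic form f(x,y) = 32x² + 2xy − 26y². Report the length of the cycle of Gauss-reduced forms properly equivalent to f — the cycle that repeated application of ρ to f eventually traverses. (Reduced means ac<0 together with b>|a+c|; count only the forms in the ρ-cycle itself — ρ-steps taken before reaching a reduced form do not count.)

D = 3332, ⌊√D⌋ = 57
descent: ρ → (-26,50,8)  [lands on river]
river: ρ → (8,46,-38)
river: ρ → (-38,30,16)
river: ρ → (16,34,-34)
river: ρ → (-34,34,16)
river: ρ → (16,30,-38)
river: ρ → (-38,46,8)
river: ρ → (8,50,-26)
river: ρ → (-26,54,4)
river: ρ → (4,50,-52)
river: ρ → (-52,54,2)
river: ρ → (2,54,-52)
river: ρ → (-52,50,4)
river: ρ → (4,54,-26)
ρ-cycle length = 14 (tail of 1 descent step not counted)

14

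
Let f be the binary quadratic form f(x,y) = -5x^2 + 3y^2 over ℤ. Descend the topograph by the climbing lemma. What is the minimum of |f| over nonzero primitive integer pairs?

descent: ρ → (3,6,-2)  [lands on river]
river: ρ → (-2,6,3)
closes: descent 1, river 2
min |a| on river = 2

2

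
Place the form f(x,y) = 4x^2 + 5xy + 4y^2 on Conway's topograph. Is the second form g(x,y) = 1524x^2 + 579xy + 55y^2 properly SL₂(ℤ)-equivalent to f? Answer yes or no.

D₁ = -39, D₂ = -39
f: translate: b→-3 (≡5 mod 8), so (4,5,4)→(4,-3,3)
f: flip: (4,-3,3)→(3,3,4)
f: reduced (well bottom): (3,3,4) with a≤c, −a<b≤a
g: flip: (1524,579,55)→(55,-579,1524)
g: translate: b→-29 (≡-579 mod 110), so (55,-579,1524)→(55,-29,4)
g: flip: (55,-29,4)→(4,29,55)
g: translate: b→-3 (≡29 mod 8), so (4,29,55)→(4,-3,3)
g: flip: (4,-3,3)→(3,3,4)
g: reduced (well bottom): (3,3,4) with a≤c, −a<b≤a
reduced forms (3, 3, 4) vs (3, 3, 4) ⇒ equivalent

yes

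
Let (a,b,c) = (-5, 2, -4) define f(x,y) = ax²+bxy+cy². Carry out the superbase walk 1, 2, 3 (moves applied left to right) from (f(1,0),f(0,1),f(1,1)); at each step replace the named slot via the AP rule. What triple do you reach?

start (-5,-4,-7) = (f(1,0),f(0,1),f(1,1))
replace slot 1: 2·((-4)+(-7)) − (-5) = -17 → (-17,-4,-7)
replace slot 2: 2·((-17)+(-7)) − (-4) = -44 → (-17,-44,-7)
replace slot 3: 2·((-17)+(-44)) − (-7) = -115 → (-17,-44,-115)

-17,-44,-115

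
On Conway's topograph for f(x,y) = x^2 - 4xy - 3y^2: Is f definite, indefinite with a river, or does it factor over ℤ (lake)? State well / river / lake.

D = b²−4ac = (-4)² − 4·1·(-3) = 28
D > 0 non-square ⇒ indefinite ⇒ periodic river

river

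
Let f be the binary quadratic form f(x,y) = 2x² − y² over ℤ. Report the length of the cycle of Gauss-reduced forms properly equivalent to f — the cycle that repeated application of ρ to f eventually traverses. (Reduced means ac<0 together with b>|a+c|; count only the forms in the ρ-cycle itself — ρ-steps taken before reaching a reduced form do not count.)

D = 8, ⌊√D⌋ = 2
descent: ρ → (-1,2,1)  [lands on river]
river: ρ → (1,2,-1)
ρ-cycle length = 2 (tail of 1 descent step not counted)

2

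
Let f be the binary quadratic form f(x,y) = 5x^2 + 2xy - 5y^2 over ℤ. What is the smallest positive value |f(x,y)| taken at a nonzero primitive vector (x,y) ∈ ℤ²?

river: ρ → (-5,8,2)
river: ρ → (2,8,-5)
river: ρ → (-5,2,5)
river: ρ → (5,8,-2)
river: ρ → (-2,8,5)
river: ρ → (5,2,-5)
closes: descent 0, river 6
min |a| on river = 2

2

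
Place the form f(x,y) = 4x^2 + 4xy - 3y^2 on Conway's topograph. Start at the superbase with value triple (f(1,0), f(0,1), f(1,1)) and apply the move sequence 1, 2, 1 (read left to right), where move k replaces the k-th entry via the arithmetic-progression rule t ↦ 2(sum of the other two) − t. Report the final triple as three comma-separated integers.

start (4,-3,5) = (f(1,0),f(0,1),f(1,1))
replace slot 1: 2·((-3)+5) − 4 = 0 → (0,-3,5)
replace slot 2: 2·(0+5) − (-3) = 13 → (0,13,5)
replace slot 1: 2·(13+5) − 0 = 36 → (36,13,5)

36,13,5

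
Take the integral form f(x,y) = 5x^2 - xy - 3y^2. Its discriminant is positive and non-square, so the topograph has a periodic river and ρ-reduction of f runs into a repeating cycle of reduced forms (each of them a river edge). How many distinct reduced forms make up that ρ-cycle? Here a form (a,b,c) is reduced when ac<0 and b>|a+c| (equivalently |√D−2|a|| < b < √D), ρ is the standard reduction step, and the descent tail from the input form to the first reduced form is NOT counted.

D = 61, ⌊√D⌋ = 7
descent: ρ → (-3,7,1)  [lands on river]
river: ρ → (1,7,-3)
river: ρ → (-3,5,3)
river: ρ → (3,7,-1)
river: ρ → (-1,7,3)
river: ρ → (3,5,-3)
ρ-cycle length = 6 (tail of 1 descent step not counted)

6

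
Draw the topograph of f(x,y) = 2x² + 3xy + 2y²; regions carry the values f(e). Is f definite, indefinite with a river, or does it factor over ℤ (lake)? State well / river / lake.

D = b²−4ac = 3² − 4·2·2 = -7
D < 0 ⇒ definite ⇒ every region one sign ⇒ single well

well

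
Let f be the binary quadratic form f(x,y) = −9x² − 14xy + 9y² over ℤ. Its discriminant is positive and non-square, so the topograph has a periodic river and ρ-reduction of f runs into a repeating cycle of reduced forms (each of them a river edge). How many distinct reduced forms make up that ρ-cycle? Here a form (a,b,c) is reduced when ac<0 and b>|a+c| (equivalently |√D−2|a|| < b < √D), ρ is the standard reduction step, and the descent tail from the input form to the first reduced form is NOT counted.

D = 520, ⌊√D⌋ = 22
descent: ρ → (9,14,-9)  [lands on river]
river: ρ → (-9,22,1)
river: ρ → (1,22,-9)
river: ρ → (-9,14,9)
river: ρ → (9,22,-1)
river: ρ → (-1,22,9)
ρ-cycle length = 6 (tail of 1 descent step not counted)

6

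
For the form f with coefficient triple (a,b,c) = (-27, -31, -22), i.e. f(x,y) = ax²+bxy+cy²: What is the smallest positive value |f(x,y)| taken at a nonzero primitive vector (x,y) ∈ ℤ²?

translate: b→-23 (≡31 mod 54), so (27,31,22)→(27,-23,18)
flip: (27,-23,18)→(18,23,27)
translate: b→-13 (≡23 mod 36), so (18,23,27)→(18,-13,22)
reduced (well bottom): (18,-13,22) with a≤c, −a<b≤a
well minimum |f| = |-18| = 18 (negative-definite)

18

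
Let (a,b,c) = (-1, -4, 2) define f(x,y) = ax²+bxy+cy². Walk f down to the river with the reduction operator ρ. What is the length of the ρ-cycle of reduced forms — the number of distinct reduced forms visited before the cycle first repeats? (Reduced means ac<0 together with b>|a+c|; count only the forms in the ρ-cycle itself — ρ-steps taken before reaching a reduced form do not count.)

D = 24, ⌊√D⌋ = 4
descent: ρ → (2,4,-1)  [lands on river]
river: ρ → (-1,4,2)
ρ-cycle length = 2 (tail of 1 descent step not counted)

2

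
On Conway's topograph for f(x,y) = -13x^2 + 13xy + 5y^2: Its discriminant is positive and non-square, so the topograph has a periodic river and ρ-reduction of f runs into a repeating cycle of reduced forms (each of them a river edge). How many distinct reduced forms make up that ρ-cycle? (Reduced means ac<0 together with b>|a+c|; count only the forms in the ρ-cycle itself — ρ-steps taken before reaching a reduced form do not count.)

D = 429, ⌊√D⌋ = 20
river: ρ → (5,17,-7)
river: ρ → (-7,11,11)
river: ρ → (11,11,-7)
river: ρ → (-7,17,5)
river: ρ → (5,13,-13)
river: ρ → (-13,13,5)
ρ-cycle length = 6 (tail of 0 descent steps not counted)

6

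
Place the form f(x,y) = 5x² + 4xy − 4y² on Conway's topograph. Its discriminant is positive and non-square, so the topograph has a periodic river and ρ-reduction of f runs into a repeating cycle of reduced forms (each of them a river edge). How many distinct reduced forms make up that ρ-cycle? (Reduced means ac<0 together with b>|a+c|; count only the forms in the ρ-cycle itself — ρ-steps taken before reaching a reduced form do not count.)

D = 96, ⌊√D⌋ = 9
river: ρ → (-4,4,5)
river: ρ → (5,6,-3)
river: ρ → (-3,6,5)
river: ρ → (5,4,-4)
ρ-cycle length = 4 (tail of 0 descent steps not counted)

4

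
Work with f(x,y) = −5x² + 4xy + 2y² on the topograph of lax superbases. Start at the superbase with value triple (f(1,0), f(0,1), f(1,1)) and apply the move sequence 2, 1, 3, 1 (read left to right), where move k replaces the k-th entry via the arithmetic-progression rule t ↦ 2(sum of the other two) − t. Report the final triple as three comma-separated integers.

start (-5,2,1) = (f(1,0),f(0,1),f(1,1))
replace slot 2: 2·((-5)+1) − 2 = -10 → (-5,-10,1)
replace slot 1: 2·((-10)+1) − (-5) = -13 → (-13,-10,1)
replace slot 3: 2·((-13)+(-10)) − 1 = -47 → (-13,-10,-47)
replace slot 1: 2·((-10)+(-47)) − (-13) = -101 → (-101,-10,-47)

-101,-10,-47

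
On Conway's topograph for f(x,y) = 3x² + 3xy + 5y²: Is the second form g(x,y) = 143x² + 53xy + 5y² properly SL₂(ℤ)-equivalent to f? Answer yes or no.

D₁ = -51, D₂ = -51
f: reduced (well bottom): (3,3,5) with a≤c, −a<b≤a
g: flip: (143,53,5)→(5,-53,143)
g: translate: b→-3 (≡-53 mod 10), so (5,-53,143)→(5,-3,3)
g: flip: (5,-3,3)→(3,3,5)
g: reduced (well bottom): (3,3,5) with a≤c, −a<b≤a
reduced forms (3, 3, 5) vs (3, 3, 5) ⇒ equivalent

yes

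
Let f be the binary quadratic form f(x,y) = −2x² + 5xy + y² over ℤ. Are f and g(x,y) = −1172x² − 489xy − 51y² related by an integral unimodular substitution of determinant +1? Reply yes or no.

D₁ = 33, D₂ = 33
river cycle of f (length 4): (1, 5, -2), (-2, 3, 3), (3, 3, -2), (-2, 5, 1)
river cycle of g (length 4): (-2, 5, 1), (1, 5, -2), (-2, 3, 3), (3, 3, -2)
cycles coincide ⇒ equivalent

yes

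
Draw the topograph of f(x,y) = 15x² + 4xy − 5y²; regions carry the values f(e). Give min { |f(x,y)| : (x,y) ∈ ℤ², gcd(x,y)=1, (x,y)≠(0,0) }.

descent: ρ → (-5,16,3)  [lands on river]
river: ρ → (3,14,-10)
river: ρ → (-10,6,7)
river: ρ → (7,8,-9)
river: ρ → (-9,10,6)
river: ρ → (6,14,-5)
closes: descent 1, river 6
min |a| on river = 3

3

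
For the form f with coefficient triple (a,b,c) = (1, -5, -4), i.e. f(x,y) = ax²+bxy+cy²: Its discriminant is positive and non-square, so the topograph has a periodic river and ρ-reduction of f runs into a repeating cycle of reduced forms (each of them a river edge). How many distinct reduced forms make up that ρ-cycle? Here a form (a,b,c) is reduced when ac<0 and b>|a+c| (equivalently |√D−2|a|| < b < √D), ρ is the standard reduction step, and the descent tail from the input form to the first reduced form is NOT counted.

D = 41, ⌊√D⌋ = 6
descent: ρ → (-4,5,1)  [lands on river]
river: ρ → (1,5,-4)
river: ρ → (-4,3,2)
river: ρ → (2,5,-2)
river: ρ → (-2,3,4)
river: ρ → (4,5,-1)
river: ρ → (-1,5,4)
river: ρ → (4,3,-2)
river: ρ → (-2,5,2)
river: ρ → (2,3,-4)
ρ-cycle length = 10 (tail of 1 descent step not counted)

10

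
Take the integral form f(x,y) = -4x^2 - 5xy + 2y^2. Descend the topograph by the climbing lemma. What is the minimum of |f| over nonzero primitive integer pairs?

descent: ρ → (2,5,-4)  [lands on river]
river: ρ → (-4,3,3)
river: ρ → (3,3,-4)
river: ρ → (-4,5,2)
river: ρ → (2,7,-1)
river: ρ → (-1,7,2)
closes: descent 1, river 6
min |a| on river = 1

1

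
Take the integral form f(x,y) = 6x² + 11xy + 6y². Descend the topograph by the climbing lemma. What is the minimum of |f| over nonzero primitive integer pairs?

translate: b→-1 (≡11 mod 12), so (6,11,6)→(6,-1,1)
flip: (6,-1,1)→(1,1,6)
reduced (well bottom): (1,1,6) with a≤c, −a<b≤a
well minimum = a = 1

1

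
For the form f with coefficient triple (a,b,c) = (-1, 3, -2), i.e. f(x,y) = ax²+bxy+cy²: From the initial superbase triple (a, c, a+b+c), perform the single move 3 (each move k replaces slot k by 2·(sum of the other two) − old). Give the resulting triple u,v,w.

start (-1,-2,0) = (f(1,0),f(0,1),f(1,1))
replace slot 3: 2·((-1)+(-2)) − 0 = -6 → (-1,-2,-6)

-1,-2,-6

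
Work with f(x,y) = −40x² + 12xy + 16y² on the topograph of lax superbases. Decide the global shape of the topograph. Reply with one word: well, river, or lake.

D = b²−4ac = 12² − 4·(-40)·16 = 2704
D = 52² is a perfect square ⇒ form factors over ℤ ⇒ lakes

lake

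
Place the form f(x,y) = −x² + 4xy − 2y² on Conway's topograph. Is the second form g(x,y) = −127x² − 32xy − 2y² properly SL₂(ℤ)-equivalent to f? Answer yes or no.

D₁ = 8, D₂ = 8
river cycle of f (length 2): (1, 2, -1), (-1, 2, 1)
river cycle of g (length 2): (1, 2, -1), (-1, 2, 1)
cycles coincide ⇒ equivalent

yes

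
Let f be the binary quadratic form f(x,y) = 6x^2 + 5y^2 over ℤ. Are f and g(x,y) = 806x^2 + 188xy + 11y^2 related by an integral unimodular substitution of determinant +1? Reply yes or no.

D₁ = -120, D₂ = -120
f: flip: (6,0,5)→(5,0,6)
f: reduced (well bottom): (5,0,6) with a≤c, −a<b≤a
g: flip: (806,188,11)→(11,-188,806)
g: translate: b→10 (≡-188 mod 22), so (11,-188,806)→(11,10,5)
g: flip: (11,10,5)→(5,-10,11)
g: translate: b→0 (≡-10 mod 10), so (5,-10,11)→(5,0,6)
g: reduced (well bottom): (5,0,6) with a≤c, −a<b≤a
reduced forms (5, 0, 6) vs (5, 0, 6) ⇒ equivalent

yes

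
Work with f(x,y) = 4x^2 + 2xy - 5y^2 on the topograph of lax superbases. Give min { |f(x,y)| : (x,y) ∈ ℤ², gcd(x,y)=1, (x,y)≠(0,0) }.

river: ρ → (-5,8,1)
river: ρ → (1,8,-5)
river: ρ → (-5,2,4)
river: ρ → (4,6,-3)
river: ρ → (-3,6,4)
river: ρ → (4,2,-5)
closes: descent 0, river 6
min |a| on river = 1

1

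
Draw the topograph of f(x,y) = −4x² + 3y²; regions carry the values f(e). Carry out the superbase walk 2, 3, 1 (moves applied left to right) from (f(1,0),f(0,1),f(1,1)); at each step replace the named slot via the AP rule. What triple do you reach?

start (-4,3,-1) = (f(1,0),f(0,1),f(1,1))
replace slot 2: 2·((-4)+(-1)) − 3 = -13 → (-4,-13,-1)
replace slot 3: 2·((-4)+(-13)) − (-1) = -33 → (-4,-13,-33)
replace slot 1: 2·((-13)+(-33)) − (-4) = -88 → (-88,-13,-33)

-88,-13,-33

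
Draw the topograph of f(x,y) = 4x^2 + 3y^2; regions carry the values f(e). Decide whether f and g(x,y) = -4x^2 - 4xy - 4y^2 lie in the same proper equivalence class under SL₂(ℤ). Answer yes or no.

D₁ = -48, D₂ = -48
f: flip: (4,0,3)→(3,0,4)
f: reduced (well bottom): (3,0,4) with a≤c, −a<b≤a
g is negative-definite; reduce −g:
−g: reduced (well bottom): (4,4,4) with a≤c, −a<b≤a
flip sign back: reduced form of g is (-4,-4,-4)
reduced forms (3, 0, 4) vs (-4, -4, -4) ⇒ inequivalent

no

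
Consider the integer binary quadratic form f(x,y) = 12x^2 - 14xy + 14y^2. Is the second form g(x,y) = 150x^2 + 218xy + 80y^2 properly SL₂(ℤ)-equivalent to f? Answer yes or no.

D₁ = -476, D₂ = -476
f: translate: b→10 (≡-14 mod 24), so (12,-14,14)→(12,10,12)
f: reduced (well bottom): (12,10,12) with a≤c, −a<b≤a
g: translate: b→-82 (≡218 mod 300), so (150,218,80)→(150,-82,12)
g: flip: (150,-82,12)→(12,82,150)
g: translate: b→10 (≡82 mod 24), so (12,82,150)→(12,10,12)
g: reduced (well bottom): (12,10,12) with a≤c, −a<b≤a
reduced forms (12, 10, 12) vs (12, 10, 12) ⇒ equivalent

yes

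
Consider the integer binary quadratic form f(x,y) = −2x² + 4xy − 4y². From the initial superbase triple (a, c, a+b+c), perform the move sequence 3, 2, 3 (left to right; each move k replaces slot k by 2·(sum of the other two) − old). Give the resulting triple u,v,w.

start (-2,-4,-2) = (f(1,0),f(0,1),f(1,1))
replace slot 3: 2·((-2)+(-4)) − (-2) = -10 → (-2,-4,-10)
replace slot 2: 2·((-2)+(-10)) − (-4) = -20 → (-2,-20,-10)
replace slot 3: 2·((-2)+(-20)) − (-10) = -34 → (-2,-20,-34)

-2,-20,-34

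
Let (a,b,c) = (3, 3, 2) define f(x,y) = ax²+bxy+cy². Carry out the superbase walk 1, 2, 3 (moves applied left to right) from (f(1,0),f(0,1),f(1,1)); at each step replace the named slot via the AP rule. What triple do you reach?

start (3,2,8) = (f(1,0),f(0,1),f(1,1))
replace slot 1: 2·(2+8) − 3 = 17 → (17,2,8)
replace slot 2: 2·(17+8) − 2 = 48 → (17,48,8)
replace slot 3: 2·(17+48) − 8 = 122 → (17,48,122)

17,48,122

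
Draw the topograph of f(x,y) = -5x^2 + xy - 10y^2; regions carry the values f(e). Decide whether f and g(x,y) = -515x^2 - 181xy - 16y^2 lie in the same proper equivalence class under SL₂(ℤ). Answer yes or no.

D₁ = -199, D₂ = -199
f is negative-definite; reduce −f:
−f: reduced (well bottom): (5,-1,10) with a≤c, −a<b≤a
flip sign back: reduced form of f is (-5,1,-10)
g is negative-definite; reduce −g:
−g: flip: (515,181,16)→(16,-181,515)
−g: translate: b→11 (≡-181 mod 32), so (16,-181,515)→(16,11,5)
−g: flip: (16,11,5)→(5,-11,16)
−g: translate: b→-1 (≡-11 mod 10), so (5,-11,16)→(5,-1,10)
−g: reduced (well bottom): (5,-1,10) with a≤c, −a<b≤a
flip sign back: reduced form of g is (-5,1,-10)
reduced forms (-5, 1, -10) vs (-5, 1, -10) ⇒ equivalent

yes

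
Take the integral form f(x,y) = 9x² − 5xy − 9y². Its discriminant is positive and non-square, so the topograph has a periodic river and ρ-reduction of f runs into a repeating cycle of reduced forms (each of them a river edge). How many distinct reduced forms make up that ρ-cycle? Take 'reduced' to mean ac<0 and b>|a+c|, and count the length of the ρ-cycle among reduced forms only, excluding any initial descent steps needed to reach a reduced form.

D = 349, ⌊√D⌋ = 18
descent: ρ → (-9,5,9)  [lands on river]
river: ρ → (9,13,-5)
river: ρ → (-5,17,3)
river: ρ → (3,13,-15)
river: ρ → (-15,17,1)
river: ρ → (1,17,-15)
river: ρ → (-15,13,3)
river: ρ → (3,17,-5)
river: ρ → (-5,13,9)
river: ρ → (9,5,-9)
river: ρ → (-9,13,5)
river: ρ → (5,17,-3)
river: ρ → (-3,13,15)
river: ρ → (15,17,-1)
river: ρ → (-1,17,15)
river: ρ → (15,13,-3)
river: ρ → (-3,17,5)
river: ρ → (5,13,-9)
ρ-cycle length = 18 (tail of 1 descent step not counted)

18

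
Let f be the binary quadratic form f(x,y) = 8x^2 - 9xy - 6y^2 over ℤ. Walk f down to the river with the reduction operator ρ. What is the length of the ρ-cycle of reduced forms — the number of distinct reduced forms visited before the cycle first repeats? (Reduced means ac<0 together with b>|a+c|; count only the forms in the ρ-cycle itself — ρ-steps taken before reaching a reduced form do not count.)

D = 273, ⌊√D⌋ = 16
descent: ρ → (-6,9,8)  [lands on river]
river: ρ → (8,7,-7)
river: ρ → (-7,7,8)
river: ρ → (8,9,-6)
river: ρ → (-6,15,2)
river: ρ → (2,13,-13)
river: ρ → (-13,13,2)
river: ρ → (2,15,-6)
ρ-cycle length = 8 (tail of 1 descent step not counted)

8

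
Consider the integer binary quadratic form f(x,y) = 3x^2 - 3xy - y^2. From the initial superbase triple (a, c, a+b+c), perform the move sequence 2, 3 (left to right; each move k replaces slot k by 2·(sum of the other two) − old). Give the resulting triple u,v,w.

start (3,-1,-1) = (f(1,0),f(0,1),f(1,1))
replace slot 2: 2·(3+(-1)) − (-1) = 5 → (3,5,-1)
replace slot 3: 2·(3+5) − (-1) = 17 → (3,5,17)

3,5,17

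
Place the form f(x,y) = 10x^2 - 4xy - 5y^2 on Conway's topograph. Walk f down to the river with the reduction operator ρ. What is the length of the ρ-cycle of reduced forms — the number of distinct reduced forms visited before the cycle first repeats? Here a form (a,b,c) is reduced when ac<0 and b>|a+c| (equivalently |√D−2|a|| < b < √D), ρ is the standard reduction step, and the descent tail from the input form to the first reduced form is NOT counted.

D = 216, ⌊√D⌋ = 14
descent: ρ → (-5,14,1)  [lands on river]
river: ρ → (1,14,-5)
river: ρ → (-5,6,9)
river: ρ → (9,12,-2)
river: ρ → (-2,12,9)
river: ρ → (9,6,-5)
ρ-cycle length = 6 (tail of 1 descent step not counted)

6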